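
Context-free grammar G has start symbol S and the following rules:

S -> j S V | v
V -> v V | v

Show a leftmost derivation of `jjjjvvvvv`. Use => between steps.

S=>jSV=>jjSVV=>jjjSVVV=>jjjjSVVVV=>jjjjvVVVV=>jjjjvvVVV=>jjjjvvvVV=>jjjjvvvvV=>jjjjvvvvv

S => jSV   [S -> j S V]
jSV => jjSVV   [S -> j S V]
jjSVV => jjjSVVV   [S -> j S V]
jjjSVVV => jjjjSVVVV   [S -> j S V]
jjjjSVVVV => jjjjvVVVV   [S -> v]
jjjjvVVVV => jjjjvvVVV   [V -> v]
jjjjvvVVV => jjjjvvvVV   [V -> v]
jjjjvvvVV => jjjjvvvvV   [V -> v]
jjjjvvvvV => jjjjvvvvv   [V -> v]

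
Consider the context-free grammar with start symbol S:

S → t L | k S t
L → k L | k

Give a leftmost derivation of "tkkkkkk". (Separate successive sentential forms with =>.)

S => tL   [S → t L]
tL => tkL   [L → k L]
tkL => tkkL   [L → k L]
tkkL => tkkkL   [L → k L]
tkkkL => tkkkkL   [L → k L]
tkkkkL => tkkkkkL   [L → k L]
tkkkkkL => tkkkkkk   [L → k]

S=>tL=>tkL=>tkkL=>tkkkL=>tkkkkL=>tkkkkkL=>tkkkkkk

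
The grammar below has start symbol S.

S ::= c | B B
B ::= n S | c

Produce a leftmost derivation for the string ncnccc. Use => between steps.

S => BB   [S ::= B B]
BB => nSB   [B ::= n S]
nSB => nBBB   [S ::= B B]
nBBB => ncBB   [B ::= c]
ncBB => ncnSB   [B ::= n S]
ncnSB => ncnBBB   [S ::= B B]
ncnBBB => ncncBB   [B ::= c]
ncncBB => ncnccB   [B ::= c]
ncnccB => ncnccc   [B ::= c]

S=>BB=>nSB=>nBBB=>ncBB=>ncnSB=>ncnBBB=>ncncBB=>ncnccB=>ncnccc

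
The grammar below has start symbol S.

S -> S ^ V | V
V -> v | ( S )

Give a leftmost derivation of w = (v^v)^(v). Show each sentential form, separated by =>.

S => S^V   [S -> S ^ V]
S^V => V^V   [S -> V]
V^V => (S)^V   [V -> ( S )]
(S)^V => (S^V)^V   [S -> S ^ V]
(S^V)^V => (V^V)^V   [S -> V]
(V^V)^V => (v^V)^V   [V -> v]
(v^V)^V => (v^v)^V   [V -> v]
(v^v)^V => (v^v)^(S)   [V -> ( S )]
(v^v)^(S) => (v^v)^(V)   [S -> V]
(v^v)^(V) => (v^v)^(v)   [V -> v]

S => S^V => V^V => (S)^V => (S^V)^V => (V^V)^V => (v^V)^V => (v^v)^V => (v^v)^(S) => (v^v)^(V) => (v^v)^(v)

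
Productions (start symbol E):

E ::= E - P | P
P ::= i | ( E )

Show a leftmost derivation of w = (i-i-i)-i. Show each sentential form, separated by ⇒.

E ⇒ E-P   [E ::= E - P]
E-P ⇒ P-P   [E ::= P]
P-P ⇒ (E)-P   [P ::= ( E )]
(E)-P ⇒ (E-P)-P   [E ::= E - P]
(E-P)-P ⇒ (E-P-P)-P   [E ::= E - P]
(E-P-P)-P ⇒ (P-P-P)-P   [E ::= P]
(P-P-P)-P ⇒ (i-P-P)-P   [P ::= i]
(i-P-P)-P ⇒ (i-i-P)-P   [P ::= i]
(i-i-P)-P ⇒ (i-i-i)-P   [P ::= i]
(i-i-i)-P ⇒ (i-i-i)-i   [P ::= i]

E ⇒ E-P ⇒ P-P ⇒ (E)-P ⇒ (E-P)-P ⇒ (E-P-P)-P ⇒ (P-P-P)-P ⇒ (i-P-P)-P ⇒ (i-i-P)-P ⇒ (i-i-i)-P ⇒ (i-i-i)-i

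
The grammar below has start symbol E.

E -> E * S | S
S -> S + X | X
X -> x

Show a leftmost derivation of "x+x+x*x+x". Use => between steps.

E => E*S => S*S => S+X*S => S+X+X*S => X+X+X*S => x+X+X*S => x+x+X*S => x+x+x*S => x+x+x*S+X => x+x+x*X+X => x+x+x*x+X => x+x+x*x+x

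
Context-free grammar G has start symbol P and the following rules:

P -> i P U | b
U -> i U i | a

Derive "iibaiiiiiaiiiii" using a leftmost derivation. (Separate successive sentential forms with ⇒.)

P⇒iPU⇒iiPUU⇒iibUU⇒iibaU⇒iibaiUi⇒iibaiiUii⇒iibaiiiUiii⇒iibaiiiiUiiii⇒iibaiiiiiUiiiii⇒iibaiiiiiaiiiii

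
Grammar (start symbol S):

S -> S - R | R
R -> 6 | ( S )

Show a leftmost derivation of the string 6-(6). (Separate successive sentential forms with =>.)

S => S-R   [S -> S - R]
S-R => R-R   [S -> R]
R-R => 6-R   [R -> 6]
6-R => 6-(S)   [R -> ( S )]
6-(S) => 6-(R)   [S -> R]
6-(R) => 6-(6)   [R -> 6]

S => S-R => R-R => 6-R => 6-(S) => 6-(R) => 6-(6)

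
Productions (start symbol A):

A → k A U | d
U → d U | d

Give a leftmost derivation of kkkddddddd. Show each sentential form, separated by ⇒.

A ⇒ kAU   [A → k A U]
kAU ⇒ kkAUU   [A → k A U]
kkAUU ⇒ kkkAUUU   [A → k A U]
kkkAUUU ⇒ kkkdUUU   [A → d]
kkkdUUU ⇒ kkkddUUU   [U → d U]
kkkddUUU ⇒ kkkdddUUU   [U → d U]
kkkdddUUU ⇒ kkkddddUUU   [U → d U]
kkkddddUUU ⇒ kkkdddddUU   [U → d]
kkkdddddUU ⇒ kkkddddddU   [U → d]
kkkddddddU ⇒ kkkddddddd   [U → d]

A ⇒ kAU ⇒ kkAUU ⇒ kkkAUUU ⇒ kkkdUUU ⇒ kkkddUUU ⇒ kkkdddUUU ⇒ kkkddddUUU ⇒ kkkdddddUU ⇒ kkkddddddU ⇒ kkkddddddd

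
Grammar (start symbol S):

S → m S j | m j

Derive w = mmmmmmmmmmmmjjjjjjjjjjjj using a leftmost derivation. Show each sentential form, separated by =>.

S => mSj => mmSjj => mmmSjjj => mmmmSjjjj => mmmmmSjjjjj => mmmmmmSjjjjjj => mmmmmmmSjjjjjjj => mmmmmmmmSjjjjjjjj => mmmmmmmmmSjjjjjjjjj => mmmmmmmmmmSjjjjjjjjjj => mmmmmmmmmmmSjjjjjjjjjjj => mmmmmmmmmmmmjjjjjjjjjjjj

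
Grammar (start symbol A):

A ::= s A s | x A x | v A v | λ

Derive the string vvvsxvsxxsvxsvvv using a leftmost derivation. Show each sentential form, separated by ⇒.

A ⇒ vAv ⇒ vvAvv ⇒ vvvAvvv ⇒ vvvsAsvvv ⇒ vvvsxAxsvvv ⇒ vvvsxvAvxsvvv ⇒ vvvsxvsAsvxsvvv ⇒ vvvsxvsxAxsvxsvvv ⇒ vvvsxvsxxsvxsvvv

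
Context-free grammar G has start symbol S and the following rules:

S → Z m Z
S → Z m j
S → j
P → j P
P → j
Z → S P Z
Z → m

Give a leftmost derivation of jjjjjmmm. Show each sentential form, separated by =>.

S => ZmZ => SPZmZ => jPZmZ => jjPZmZ => jjjPZmZ => jjjjPZmZ => jjjjjZmZ => jjjjjmmZ => jjjjjmmm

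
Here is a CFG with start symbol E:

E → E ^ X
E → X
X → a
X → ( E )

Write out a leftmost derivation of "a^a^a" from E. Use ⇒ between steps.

E ⇒ E^X   [E → E ^ X]
E^X ⇒ E^X^X   [E → E ^ X]
E^X^X ⇒ X^X^X   [E → X]
X^X^X ⇒ a^X^X   [X → a]
a^X^X ⇒ a^a^X   [X → a]
a^a^X ⇒ a^a^a   [X → a]

E⇒E^X⇒E^X^X⇒X^X^X⇒a^X^X⇒a^a^X⇒a^a^a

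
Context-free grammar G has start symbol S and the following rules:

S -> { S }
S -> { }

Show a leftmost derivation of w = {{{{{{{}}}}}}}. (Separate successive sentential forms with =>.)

S => {S}   [S -> { S }]
{S} => {{S}}   [S -> { S }]
{{S}} => {{{S}}}   [S -> { S }]
{{{S}}} => {{{{S}}}}   [S -> { S }]
{{{{S}}}} => {{{{{S}}}}}   [S -> { S }]
{{{{{S}}}}} => {{{{{{S}}}}}}   [S -> { S }]
{{{{{{S}}}}}} => {{{{{{{}}}}}}}   [S -> { }]

S=>{S}=>{{S}}=>{{{S}}}=>{{{{S}}}}=>{{{{{S}}}}}=>{{{{{{S}}}}}}=>{{{{{{{}}}}}}}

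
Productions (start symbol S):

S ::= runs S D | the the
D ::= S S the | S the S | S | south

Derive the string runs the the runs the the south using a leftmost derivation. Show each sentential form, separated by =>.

S => runs S D => runs the the D => runs the the S => runs the the runs S D => runs the the runs the the D => runs the the runs the the south

S => runs S D   [S ::= runs S D]
runs S D => runs the the D   [S ::= the the]
runs the the D => runs the the S   [D ::= S]
runs the the S => runs the the runs S D   [S ::= runs S D]
runs the the runs S D => runs the the runs the the D   [S ::= the the]
runs the the runs the the D => runs the the runs the the south   [D ::= south]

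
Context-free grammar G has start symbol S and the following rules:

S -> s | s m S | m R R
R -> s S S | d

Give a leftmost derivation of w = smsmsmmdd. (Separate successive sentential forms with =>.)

S => smS => smsmS => smsmsmS => smsmsmmRR => smsmsmmdR => smsmsmmdd

S => smS   [S -> s m S]
smS => smsmS   [S -> s m S]
smsmS => smsmsmS   [S -> s m S]
smsmsmS => smsmsmmRR   [S -> m R R]
smsmsmmRR => smsmsmmdR   [R -> d]
smsmsmmdR => smsmsmmdd   [R -> d]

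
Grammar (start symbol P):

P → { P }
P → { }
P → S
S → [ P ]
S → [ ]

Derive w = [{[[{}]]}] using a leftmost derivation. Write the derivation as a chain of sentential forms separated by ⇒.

P ⇒ S ⇒ [P] ⇒ [{P}] ⇒ [{S}] ⇒ [{[P]}] ⇒ [{[S]}] ⇒ [{[[P]]}] ⇒ [{[[{}]]}]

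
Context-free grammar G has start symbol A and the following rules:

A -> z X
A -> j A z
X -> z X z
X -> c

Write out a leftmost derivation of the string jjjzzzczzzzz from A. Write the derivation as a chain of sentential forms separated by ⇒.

A ⇒ jAz ⇒ jjAzz ⇒ jjjAzzz ⇒ jjjzXzzz ⇒ jjjzzXzzzz ⇒ jjjzzzXzzzzz ⇒ jjjzzzczzzzz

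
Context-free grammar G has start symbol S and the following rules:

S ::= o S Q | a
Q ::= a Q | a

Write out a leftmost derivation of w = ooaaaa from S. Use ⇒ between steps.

S ⇒ oSQ ⇒ ooSQQ ⇒ ooaQQ ⇒ ooaaQ ⇒ ooaaaQ ⇒ ooaaaa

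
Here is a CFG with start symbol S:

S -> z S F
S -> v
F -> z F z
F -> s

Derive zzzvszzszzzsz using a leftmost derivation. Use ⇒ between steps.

S ⇒ zSF   [S -> z S F]
zSF ⇒ zzSFF   [S -> z S F]
zzSFF ⇒ zzzSFFF   [S -> z S F]
zzzSFFF ⇒ zzzvFFF   [S -> v]
zzzvFFF ⇒ zzzvsFF   [F -> s]
zzzvsFF ⇒ zzzvszFzF   [F -> z F z]
zzzvszFzF ⇒ zzzvszzFzzF   [F -> z F z]
zzzvszzFzzF ⇒ zzzvszzszzF   [F -> s]
zzzvszzszzF ⇒ zzzvszzszzzFz   [F -> z F z]
zzzvszzszzzFz ⇒ zzzvszzszzzsz   [F -> s]

S ⇒ zSF ⇒ zzSFF ⇒ zzzSFFF ⇒ zzzvFFF ⇒ zzzvsFF ⇒ zzzvszFzF ⇒ zzzvszzFzzF ⇒ zzzvszzszzF ⇒ zzzvszzszzzFz ⇒ zzzvszzszzzsz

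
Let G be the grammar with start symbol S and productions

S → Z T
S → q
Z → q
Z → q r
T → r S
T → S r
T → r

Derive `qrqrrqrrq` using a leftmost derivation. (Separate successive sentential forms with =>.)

S => ZT   [S → Z T]
ZT => qT   [Z → q]
qT => qrS   [T → r S]
qrS => qrZT   [S → Z T]
qrZT => qrqrT   [Z → q r]
qrqrT => qrqrrS   [T → r S]
qrqrrS => qrqrrZT   [S → Z T]
qrqrrZT => qrqrrqrT   [Z → q r]
qrqrrqrT => qrqrrqrrS   [T → r S]
qrqrrqrrS => qrqrrqrrq   [S → q]

S => ZT => qT => qrS => qrZT => qrqrT => qrqrrS => qrqrrZT => qrqrrqrT => qrqrrqrrS => qrqrrqrrq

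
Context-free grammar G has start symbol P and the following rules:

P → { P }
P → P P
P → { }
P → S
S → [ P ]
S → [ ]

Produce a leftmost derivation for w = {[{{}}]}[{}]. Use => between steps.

P => PP   [P → P P]
PP => {P}P   [P → { P }]
{P}P => {S}P   [P → S]
{S}P => {[P]}P   [S → [ P ]]
{[P]}P => {[{P}]}P   [P → { P }]
{[{P}]}P => {[{{}}]}P   [P → { }]
{[{{}}]}P => {[{{}}]}S   [P → S]
{[{{}}]}S => {[{{}}]}[P]   [S → [ P ]]
{[{{}}]}[P] => {[{{}}]}[{}]   [P → { }]

P => PP => {P}P => {S}P => {[P]}P => {[{P}]}P => {[{{}}]}P => {[{{}}]}S => {[{{}}]}[P] => {[{{}}]}[{}]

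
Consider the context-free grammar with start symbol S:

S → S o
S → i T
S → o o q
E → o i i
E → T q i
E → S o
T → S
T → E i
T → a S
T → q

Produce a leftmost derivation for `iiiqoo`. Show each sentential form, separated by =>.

S => So => Soo => iToo => iSoo => iiToo => iiSoo => iiiToo => iiiqoo

S => So   [S → S o]
So => Soo   [S → S o]
Soo => iToo   [S → i T]
iToo => iSoo   [T → S]
iSoo => iiToo   [S → i T]
iiToo => iiSoo   [T → S]
iiSoo => iiiToo   [S → i T]
iiiToo => iiiqoo   [T → q]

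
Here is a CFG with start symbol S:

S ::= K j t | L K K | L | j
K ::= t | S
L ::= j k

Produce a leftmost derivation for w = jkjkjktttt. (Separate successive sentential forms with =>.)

S => LKK => jkKK => jkSK => jkLKKK => jkjkKKK => jkjkSKK => jkjkLKKKK => jkjkjkKKKK => jkjkjktKKK => jkjkjkttKK => jkjkjktttK => jkjkjktttt

S => LKK   [S ::= L K K]
LKK => jkKK   [L ::= j k]
jkKK => jkSK   [K ::= S]
jkSK => jkLKKK   [S ::= L K K]
jkLKKK => jkjkKKK   [L ::= j k]
jkjkKKK => jkjkSKK   [K ::= S]
jkjkSKK => jkjkLKKKK   [S ::= L K K]
jkjkLKKKK => jkjkjkKKKK   [L ::= j k]
jkjkjkKKKK => jkjkjktKKK   [K ::= t]
jkjkjktKKK => jkjkjkttKK   [K ::= t]
jkjkjkttKK => jkjkjktttK   [K ::= t]
jkjkjktttK => jkjkjktttt   [K ::= t]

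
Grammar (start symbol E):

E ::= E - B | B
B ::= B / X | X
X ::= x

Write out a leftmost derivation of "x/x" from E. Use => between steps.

E => B => B/X => X/X => x/X => x/x

E => B   [E ::= B]
B => B/X   [B ::= B / X]
B/X => X/X   [B ::= X]
X/X => x/X   [X ::= x]
x/X => x/x   [X ::= x]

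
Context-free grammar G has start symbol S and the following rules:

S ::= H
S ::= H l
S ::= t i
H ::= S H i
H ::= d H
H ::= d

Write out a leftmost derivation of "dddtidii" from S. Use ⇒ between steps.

S ⇒ H   [S ::= H]
H ⇒ dH   [H ::= d H]
dH ⇒ dSHi   [H ::= S H i]
dSHi ⇒ dHHi   [S ::= H]
dHHi ⇒ ddHHi   [H ::= d H]
ddHHi ⇒ dddHi   [H ::= d]
dddHi ⇒ dddSHii   [H ::= S H i]
dddSHii ⇒ dddtiHii   [S ::= t i]
dddtiHii ⇒ dddtidii   [H ::= d]

S ⇒ H ⇒ dH ⇒ dSHi ⇒ dHHi ⇒ ddHHi ⇒ dddHi ⇒ dddSHii ⇒ dddtiHii ⇒ dddtidii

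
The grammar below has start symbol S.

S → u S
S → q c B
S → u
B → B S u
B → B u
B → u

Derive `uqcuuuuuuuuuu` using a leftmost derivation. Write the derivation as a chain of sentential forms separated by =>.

S => uS   [S → u S]
uS => uqcB   [S → q c B]
uqcB => uqcBu   [B → B u]
uqcBu => uqcBuu   [B → B u]
uqcBuu => uqcBSuuu   [B → B S u]
uqcBSuuu => uqcBSuSuuu   [B → B S u]
uqcBSuSuuu => uqcBuSuSuuu   [B → B u]
uqcBuSuSuuu => uqcBSuuSuSuuu   [B → B S u]
uqcBSuuSuSuuu => uqcuSuuSuSuuu   [B → u]
uqcuSuuSuSuuu => uqcuuuuSuSuuu   [S → u]
uqcuuuuSuSuuu => uqcuuuuuuSuuu   [S → u]
uqcuuuuuuSuuu => uqcuuuuuuuuuu   [S → u]

S => uS => uqcB => uqcBu => uqcBuu => uqcBSuuu => uqcBSuSuuu => uqcBuSuSuuu => uqcBSuuSuSuuu => uqcuSuuSuSuuu => uqcuuuuSuSuuu => uqcuuuuuuSuuu => uqcuuuuuuuuuu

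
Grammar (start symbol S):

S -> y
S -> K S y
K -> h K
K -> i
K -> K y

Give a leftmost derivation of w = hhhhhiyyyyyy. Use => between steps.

S => KSy => KySy => KyySy => hKyySy => hhKyySy => hhhKyySy => hhhhKyySy => hhhhKyyySy => hhhhhKyyySy => hhhhhKyyyySy => hhhhhiyyyySy => hhhhhiyyyyyy

S => KSy   [S -> K S y]
KSy => KySy   [K -> K y]
KySy => KyySy   [K -> K y]
KyySy => hKyySy   [K -> h K]
hKyySy => hhKyySy   [K -> h K]
hhKyySy => hhhKyySy   [K -> h K]
hhhKyySy => hhhhKyySy   [K -> h K]
hhhhKyySy => hhhhKyyySy   [K -> K y]
hhhhKyyySy => hhhhhKyyySy   [K -> h K]
hhhhhKyyySy => hhhhhKyyyySy   [K -> K y]
hhhhhKyyyySy => hhhhhiyyyySy   [K -> i]
hhhhhiyyyySy => hhhhhiyyyyyy   [S -> y]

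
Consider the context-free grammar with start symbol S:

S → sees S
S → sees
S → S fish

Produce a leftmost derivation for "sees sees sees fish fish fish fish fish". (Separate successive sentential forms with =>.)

S => S fish => S fish fish => S fish fish fish => sees S fish fish fish => sees sees S fish fish fish => sees sees S fish fish fish fish => sees sees S fish fish fish fish fish => sees sees sees fish fish fish fish fish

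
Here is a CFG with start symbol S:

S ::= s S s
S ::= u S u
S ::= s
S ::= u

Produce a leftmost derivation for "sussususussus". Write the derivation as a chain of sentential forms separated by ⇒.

S ⇒ sSs   [S ::= s S s]
sSs ⇒ suSus   [S ::= u S u]
suSus ⇒ susSsus   [S ::= s S s]
susSsus ⇒ sussSssus   [S ::= s S s]
sussSssus ⇒ sussuSussus   [S ::= u S u]
sussuSussus ⇒ sussusSsussus   [S ::= s S s]
sussusSsussus ⇒ sussususussus   [S ::= u]

S⇒sSs⇒suSus⇒susSsus⇒sussSssus⇒sussuSussus⇒sussusSsussus⇒sussususussus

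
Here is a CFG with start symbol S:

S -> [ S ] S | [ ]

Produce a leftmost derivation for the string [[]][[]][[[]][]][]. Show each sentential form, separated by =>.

S=>[S]S=>[[]]S=>[[]][S]S=>[[]][[]]S=>[[]][[]][S]S=>[[]][[]][[S]S]S=>[[]][[]][[[]]S]S=>[[]][[]][[[]][]]S=>[[]][[]][[[]][]][]

S => [S]S   [S -> [ S ] S]
[S]S => [[]]S   [S -> [ ]]
[[]]S => [[]][S]S   [S -> [ S ] S]
[[]][S]S => [[]][[]]S   [S -> [ ]]
[[]][[]]S => [[]][[]][S]S   [S -> [ S ] S]
[[]][[]][S]S => [[]][[]][[S]S]S   [S -> [ S ] S]
[[]][[]][[S]S]S => [[]][[]][[[]]S]S   [S -> [ ]]
[[]][[]][[[]]S]S => [[]][[]][[[]][]]S   [S -> [ ]]
[[]][[]][[[]][]]S => [[]][[]][[[]][]][]   [S -> [ ]]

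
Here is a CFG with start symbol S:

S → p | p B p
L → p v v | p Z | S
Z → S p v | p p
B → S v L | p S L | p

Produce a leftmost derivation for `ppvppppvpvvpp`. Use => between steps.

S => pBp => pSvLp => ppvLp => ppvSp => ppvpBpp => ppvpSvLpp => ppvppBpvLpp => ppvppppvLpp => ppvppppvpvvpp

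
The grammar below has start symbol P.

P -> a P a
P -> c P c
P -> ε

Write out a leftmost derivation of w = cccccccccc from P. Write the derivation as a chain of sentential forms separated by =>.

P=>cPc=>ccPcc=>cccPccc=>ccccPcccc=>cccccPccccc=>cccccccccc

P => cPc   [P -> c P c]
cPc => ccPcc   [P -> c P c]
ccPcc => cccPccc   [P -> c P c]
cccPccc => ccccPcccc   [P -> c P c]
ccccPcccc => cccccPccccc   [P -> c P c]
cccccPccccc => cccccccccc   [P -> ε]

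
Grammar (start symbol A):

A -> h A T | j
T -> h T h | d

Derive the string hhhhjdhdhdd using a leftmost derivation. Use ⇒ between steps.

A⇒hAT⇒hhATT⇒hhhATTT⇒hhhhATTTT⇒hhhhjTTTT⇒hhhhjdTTT⇒hhhhjdhThTT⇒hhhhjdhdhTT⇒hhhhjdhdhdT⇒hhhhjdhdhdd

A ⇒ hAT   [A -> h A T]
hAT ⇒ hhATT   [A -> h A T]
hhATT ⇒ hhhATTT   [A -> h A T]
hhhATTT ⇒ hhhhATTTT   [A -> h A T]
hhhhATTTT ⇒ hhhhjTTTT   [A -> j]
hhhhjTTTT ⇒ hhhhjdTTT   [T -> d]
hhhhjdTTT ⇒ hhhhjdhThTT   [T -> h T h]
hhhhjdhThTT ⇒ hhhhjdhdhTT   [T -> d]
hhhhjdhdhTT ⇒ hhhhjdhdhdT   [T -> d]
hhhhjdhdhdT ⇒ hhhhjdhdhdd   [T -> d]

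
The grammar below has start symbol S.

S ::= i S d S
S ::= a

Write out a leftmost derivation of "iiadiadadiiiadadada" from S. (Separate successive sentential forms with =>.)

S => iSdS => iiSdSdS => iiadSdS => iiadiSdSdS => iiadiadSdS => iiadiadadS => iiadiadadiSdS => iiadiadadiiSdSdS => iiadiadadiiiSdSdSdS => iiadiadadiiiadSdSdS => iiadiadadiiiadadSdS => iiadiadadiiiadadadS => iiadiadadiiiadadada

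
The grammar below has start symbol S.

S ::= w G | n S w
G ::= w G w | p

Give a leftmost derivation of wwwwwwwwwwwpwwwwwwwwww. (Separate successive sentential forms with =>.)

S=>wG=>wwGw=>wwwGww=>wwwwGwww=>wwwwwGwwww=>wwwwwwGwwwww=>wwwwwwwGwwwwww=>wwwwwwwwGwwwwwww=>wwwwwwwwwGwwwwwwww=>wwwwwwwwwwGwwwwwwwww=>wwwwwwwwwwwGwwwwwwwwww=>wwwwwwwwwwwpwwwwwwwwww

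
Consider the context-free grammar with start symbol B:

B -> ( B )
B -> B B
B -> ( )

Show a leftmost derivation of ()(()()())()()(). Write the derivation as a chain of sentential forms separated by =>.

B => BB   [B -> B B]
BB => ()B   [B -> ( )]
()B => ()BB   [B -> B B]
()BB => ()BBB   [B -> B B]
()BBB => ()BBBB   [B -> B B]
()BBBB => ()(B)BBB   [B -> ( B )]
()(B)BBB => ()(BB)BBB   [B -> B B]
()(BB)BBB => ()(BBB)BBB   [B -> B B]
()(BBB)BBB => ()(()BB)BBB   [B -> ( )]
()(()BB)BBB => ()(()()B)BBB   [B -> ( )]
()(()()B)BBB => ()(()()())BBB   [B -> ( )]
()(()()())BBB => ()(()()())()BB   [B -> ( )]
()(()()())()BB => ()(()()())()()B   [B -> ( )]
()(()()())()()B => ()(()()())()()()   [B -> ( )]

B=>BB=>()B=>()BB=>()BBB=>()BBBB=>()(B)BBB=>()(BB)BBB=>()(BBB)BBB=>()(()BB)BBB=>()(()()B)BBB=>()(()()())BBB=>()(()()())()BB=>()(()()())()()B=>()(()()())()()()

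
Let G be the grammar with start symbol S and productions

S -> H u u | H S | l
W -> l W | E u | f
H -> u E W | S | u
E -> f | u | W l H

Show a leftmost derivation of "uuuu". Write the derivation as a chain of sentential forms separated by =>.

S => HS   [S -> H S]
HS => uS   [H -> u]
uS => uHuu   [S -> H u u]
uHuu => uuuu   [H -> u]

S => HS => uS => uHuu => uuuu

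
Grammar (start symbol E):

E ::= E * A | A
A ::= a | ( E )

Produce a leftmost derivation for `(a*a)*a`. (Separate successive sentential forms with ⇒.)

E ⇒ E*A   [E ::= E * A]
E*A ⇒ A*A   [E ::= A]
A*A ⇒ (E)*A   [A ::= ( E )]
(E)*A ⇒ (E*A)*A   [E ::= E * A]
(E*A)*A ⇒ (A*A)*A   [E ::= A]
(A*A)*A ⇒ (a*A)*A   [A ::= a]
(a*A)*A ⇒ (a*a)*A   [A ::= a]
(a*a)*A ⇒ (a*a)*a   [A ::= a]

E ⇒ E*A ⇒ A*A ⇒ (E)*A ⇒ (E*A)*A ⇒ (A*A)*A ⇒ (a*A)*A ⇒ (a*a)*A ⇒ (a*a)*a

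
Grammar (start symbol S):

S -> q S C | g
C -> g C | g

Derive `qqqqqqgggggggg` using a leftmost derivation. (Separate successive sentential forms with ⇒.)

S ⇒ qSC ⇒ qqSCC ⇒ qqqSCCC ⇒ qqqqSCCCC ⇒ qqqqqSCCCCC ⇒ qqqqqqSCCCCCC ⇒ qqqqqqgCCCCCC ⇒ qqqqqqggCCCCCC ⇒ qqqqqqgggCCCCC ⇒ qqqqqqggggCCCC ⇒ qqqqqqgggggCCC ⇒ qqqqqqggggggCC ⇒ qqqqqqgggggggC ⇒ qqqqqqgggggggg

S ⇒ qSC   [S -> q S C]
qSC ⇒ qqSCC   [S -> q S C]
qqSCC ⇒ qqqSCCC   [S -> q S C]
qqqSCCC ⇒ qqqqSCCCC   [S -> q S C]
qqqqSCCCC ⇒ qqqqqSCCCCC   [S -> q S C]
qqqqqSCCCCC ⇒ qqqqqqSCCCCCC   [S -> q S C]
qqqqqqSCCCCCC ⇒ qqqqqqgCCCCCC   [S -> g]
qqqqqqgCCCCCC ⇒ qqqqqqggCCCCCC   [C -> g C]
qqqqqqggCCCCCC ⇒ qqqqqqgggCCCCC   [C -> g]
qqqqqqgggCCCCC ⇒ qqqqqqggggCCCC   [C -> g]
qqqqqqggggCCCC ⇒ qqqqqqgggggCCC   [C -> g]
qqqqqqgggggCCC ⇒ qqqqqqggggggCC   [C -> g]
qqqqqqggggggCC ⇒ qqqqqqgggggggC   [C -> g]
qqqqqqgggggggC ⇒ qqqqqqgggggggg   [C -> g]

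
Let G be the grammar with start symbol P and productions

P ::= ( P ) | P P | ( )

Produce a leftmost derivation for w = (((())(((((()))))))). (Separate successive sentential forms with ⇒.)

P ⇒ (P) ⇒ ((P)) ⇒ ((PP)) ⇒ (((P)P)) ⇒ (((())P)) ⇒ (((())(P))) ⇒ (((())((P)))) ⇒ (((())(((P))))) ⇒ (((())((((P)))))) ⇒ (((())(((((P))))))) ⇒ (((())(((((())))))))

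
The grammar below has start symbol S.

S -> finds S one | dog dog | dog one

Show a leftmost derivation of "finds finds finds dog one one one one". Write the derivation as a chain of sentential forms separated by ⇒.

S ⇒ finds S one   [S -> finds S one]
finds S one ⇒ finds finds S one one   [S -> finds S one]
finds finds S one one ⇒ finds finds finds S one one one   [S -> finds S one]
finds finds finds S one one one ⇒ finds finds finds dog one one one one   [S -> dog one]

S ⇒ finds S one ⇒ finds finds S one one ⇒ finds finds finds S one one one ⇒ finds finds finds dog one one one one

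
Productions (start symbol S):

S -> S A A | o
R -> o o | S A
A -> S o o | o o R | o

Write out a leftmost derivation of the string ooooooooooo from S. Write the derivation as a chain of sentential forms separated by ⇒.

S⇒SAA⇒SAAAA⇒oAAAA⇒oooRAAA⇒oooooAAA⇒oooooooRAA⇒oooooooooAA⇒ooooooooooA⇒ooooooooooo

S ⇒ SAA   [S -> S A A]
SAA ⇒ SAAAA   [S -> S A A]
SAAAA ⇒ oAAAA   [S -> o]
oAAAA ⇒ oooRAAA   [A -> o o R]
oooRAAA ⇒ oooooAAA   [R -> o o]
oooooAAA ⇒ oooooooRAA   [A -> o o R]
oooooooRAA ⇒ oooooooooAA   [R -> o o]
oooooooooAA ⇒ ooooooooooA   [A -> o]
ooooooooooA ⇒ ooooooooooo   [A -> o]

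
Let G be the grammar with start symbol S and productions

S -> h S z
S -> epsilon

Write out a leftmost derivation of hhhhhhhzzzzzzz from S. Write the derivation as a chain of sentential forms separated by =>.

S => hSz   [S -> h S z]
hSz => hhSzz   [S -> h S z]
hhSzz => hhhSzzz   [S -> h S z]
hhhSzzz => hhhhSzzzz   [S -> h S z]
hhhhSzzzz => hhhhhSzzzzz   [S -> h S z]
hhhhhSzzzzz => hhhhhhSzzzzzz   [S -> h S z]
hhhhhhSzzzzzz => hhhhhhhSzzzzzzz   [S -> h S z]
hhhhhhhSzzzzzzz => hhhhhhhzzzzzzz   [S -> epsilon]

S => hSz => hhSzz => hhhSzzz => hhhhSzzzz => hhhhhSzzzzz => hhhhhhSzzzzzz => hhhhhhhSzzzzzzz => hhhhhhhzzzzzzz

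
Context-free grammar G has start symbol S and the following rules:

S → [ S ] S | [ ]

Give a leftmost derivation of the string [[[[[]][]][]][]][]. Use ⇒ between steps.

S⇒[S]S⇒[[S]S]S⇒[[[S]S]S]S⇒[[[[S]S]S]S]S⇒[[[[[]]S]S]S]S⇒[[[[[]][]]S]S]S⇒[[[[[]][]][]]S]S⇒[[[[[]][]][]][]]S⇒[[[[[]][]][]][]][]

S ⇒ [S]S   [S → [ S ] S]
[S]S ⇒ [[S]S]S   [S → [ S ] S]
[[S]S]S ⇒ [[[S]S]S]S   [S → [ S ] S]
[[[S]S]S]S ⇒ [[[[S]S]S]S]S   [S → [ S ] S]
[[[[S]S]S]S]S ⇒ [[[[[]]S]S]S]S   [S → [ ]]
[[[[[]]S]S]S]S ⇒ [[[[[]][]]S]S]S   [S → [ ]]
[[[[[]][]]S]S]S ⇒ [[[[[]][]][]]S]S   [S → [ ]]
[[[[[]][]][]]S]S ⇒ [[[[[]][]][]][]]S   [S → [ ]]
[[[[[]][]][]][]]S ⇒ [[[[[]][]][]][]][]   [S → [ ]]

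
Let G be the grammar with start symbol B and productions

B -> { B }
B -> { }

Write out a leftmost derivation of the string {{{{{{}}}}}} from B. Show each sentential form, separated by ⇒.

B ⇒ {B} ⇒ {{B}} ⇒ {{{B}}} ⇒ {{{{B}}}} ⇒ {{{{{B}}}}} ⇒ {{{{{{}}}}}}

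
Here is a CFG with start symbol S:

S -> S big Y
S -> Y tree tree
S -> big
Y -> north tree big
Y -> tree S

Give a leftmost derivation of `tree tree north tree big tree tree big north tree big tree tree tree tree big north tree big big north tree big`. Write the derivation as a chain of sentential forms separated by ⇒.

S ⇒ S big Y   [S -> S big Y]
S big Y ⇒ S big Y big Y   [S -> S big Y]
S big Y big Y ⇒ Y tree tree big Y big Y   [S -> Y tree tree]
Y tree tree big Y big Y ⇒ tree S tree tree big Y big Y   [Y -> tree S]
tree S tree tree big Y big Y ⇒ tree Y tree tree tree tree big Y big Y   [S -> Y tree tree]
tree Y tree tree tree tree big Y big Y ⇒ tree tree S tree tree tree tree big Y big Y   [Y -> tree S]
tree tree S tree tree tree tree big Y big Y ⇒ tree tree S big Y tree tree tree tree big Y big Y   [S -> S big Y]
tree tree S big Y tree tree tree tree big Y big Y ⇒ tree tree Y tree tree big Y tree tree tree tree big Y big Y   [S -> Y tree tree]
tree tree Y tree tree big Y tree tree tree tree big Y big Y ⇒ tree tree north tree big tree tree big Y tree tree tree tree big Y big Y   [Y -> north tree big]
tree tree north tree big tree tree big Y tree tree tree tree big Y big Y ⇒ tree tree north tree big tree tree big north tree big tree tree tree tree big Y big Y   [Y -> north tree big]
tree tree north tree big tree tree big north tree big tree tree tree tree big Y big Y ⇒ tree tree north tree big tree tree big north tree big tree tree tree tree big north tree big big Y   [Y -> north tree big]
tree tree north tree big tree tree big north tree big tree tree tree tree big north tree big big Y ⇒ tree tree north tree big tree tree big north tree big tree tree tree tree big north tree big big north tree big   [Y -> north tree big]

S ⇒ S big Y ⇒ S big Y big Y ⇒ Y tree tree big Y big Y ⇒ tree S tree tree big Y big Y ⇒ tree Y tree tree tree tree big Y big Y ⇒ tree tree S tree tree tree tree big Y big Y ⇒ tree tree S big Y tree tree tree tree big Y big Y ⇒ tree tree Y tree tree big Y tree tree tree tree big Y big Y ⇒ tree tree north tree big tree tree big Y tree tree tree tree big Y big Y ⇒ tree tree north tree big tree tree big north tree big tree tree tree tree big Y big Y ⇒ tree tree north tree big tree tree big north tree big tree tree tree tree big north tree big big Y ⇒ tree tree north tree big tree tree big north tree big tree tree tree tree big north tree big big north tree big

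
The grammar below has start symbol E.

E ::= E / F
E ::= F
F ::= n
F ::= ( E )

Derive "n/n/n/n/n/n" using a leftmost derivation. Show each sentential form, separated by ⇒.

E ⇒ E/F ⇒ E/F/F ⇒ E/F/F/F ⇒ E/F/F/F/F ⇒ E/F/F/F/F/F ⇒ F/F/F/F/F/F ⇒ n/F/F/F/F/F ⇒ n/n/F/F/F/F ⇒ n/n/n/F/F/F ⇒ n/n/n/n/F/F ⇒ n/n/n/n/n/F ⇒ n/n/n/n/n/n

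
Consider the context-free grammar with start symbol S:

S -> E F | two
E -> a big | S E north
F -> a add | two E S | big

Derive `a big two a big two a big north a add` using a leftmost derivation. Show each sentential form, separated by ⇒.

S ⇒ E F   [S -> E F]
E F ⇒ S E north F   [E -> S E north]
S E north F ⇒ E F E north F   [S -> E F]
E F E north F ⇒ a big F E north F   [E -> a big]
a big F E north F ⇒ a big two E S E north F   [F -> two E S]
a big two E S E north F ⇒ a big two a big S E north F   [E -> a big]
a big two a big S E north F ⇒ a big two a big two E north F   [S -> two]
a big two a big two E north F ⇒ a big two a big two a big north F   [E -> a big]
a big two a big two a big north F ⇒ a big two a big two a big north a add   [F -> a add]

S ⇒ E F ⇒ S E north F ⇒ E F E north F ⇒ a big F E north F ⇒ a big two E S E north F ⇒ a big two a big S E north F ⇒ a big two a big two E north F ⇒ a big two a big two a big north F ⇒ a big two a big two a big north a add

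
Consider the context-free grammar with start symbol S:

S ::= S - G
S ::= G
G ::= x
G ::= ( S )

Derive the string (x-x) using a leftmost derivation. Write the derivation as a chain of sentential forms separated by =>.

S=>G=>(S)=>(S-G)=>(G-G)=>(x-G)=>(x-x)

S => G   [S ::= G]
G => (S)   [G ::= ( S )]
(S) => (S-G)   [S ::= S - G]
(S-G) => (G-G)   [S ::= G]
(G-G) => (x-G)   [G ::= x]
(x-G) => (x-x)   [G ::= x]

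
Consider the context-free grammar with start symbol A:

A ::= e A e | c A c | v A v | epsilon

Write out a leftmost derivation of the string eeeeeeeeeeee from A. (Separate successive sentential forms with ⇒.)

A ⇒ eAe ⇒ eeAee ⇒ eeeAeee ⇒ eeeeAeeee ⇒ eeeeeAeeeee ⇒ eeeeeeAeeeeee ⇒ eeeeeeeeeeee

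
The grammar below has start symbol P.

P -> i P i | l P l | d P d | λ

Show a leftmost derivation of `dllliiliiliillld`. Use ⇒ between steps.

P ⇒ dPd ⇒ dlPld ⇒ dllPlld ⇒ dlllPllld ⇒ dllliPillld ⇒ dllliiPiillld ⇒ dllliilPliillld ⇒ dllliiliPiliillld ⇒ dllliiliiliillld

P ⇒ dPd   [P -> d P d]
dPd ⇒ dlPld   [P -> l P l]
dlPld ⇒ dllPlld   [P -> l P l]
dllPlld ⇒ dlllPllld   [P -> l P l]
dlllPllld ⇒ dllliPillld   [P -> i P i]
dllliPillld ⇒ dllliiPiillld   [P -> i P i]
dllliiPiillld ⇒ dllliilPliillld   [P -> l P l]
dllliilPliillld ⇒ dllliiliPiliillld   [P -> i P i]
dllliiliPiliillld ⇒ dllliiliiliillld   [P -> λ]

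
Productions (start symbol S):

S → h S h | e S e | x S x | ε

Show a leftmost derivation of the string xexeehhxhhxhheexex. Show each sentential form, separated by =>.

S=>xSx=>xeSex=>xexSxex=>xexeSexex=>xexeeSeexex=>xexeehSheexex=>xexeehhShheexex=>xexeehhxSxhheexex=>xexeehhxhShxhheexex=>xexeehhxhhxhheexex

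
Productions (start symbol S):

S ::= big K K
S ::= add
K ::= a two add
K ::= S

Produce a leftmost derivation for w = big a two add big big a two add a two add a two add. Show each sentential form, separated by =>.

S => big K K => big a two add K => big a two add S => big a two add big K K => big a two add big S K => big a two add big big K K K => big a two add big big a two add K K => big a two add big big a two add a two add K => big a two add big big a two add a two add a two add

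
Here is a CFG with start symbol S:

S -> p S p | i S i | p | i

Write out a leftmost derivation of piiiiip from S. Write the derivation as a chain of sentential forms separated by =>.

S => pSp   [S -> p S p]
pSp => piSip   [S -> i S i]
piSip => piiSiip   [S -> i S i]
piiSiip => piiiiip   [S -> i]

S=>pSp=>piSip=>piiSiip=>piiiiip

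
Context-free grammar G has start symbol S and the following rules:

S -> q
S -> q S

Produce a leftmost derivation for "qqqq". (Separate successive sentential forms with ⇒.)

S ⇒ qS ⇒ qqS ⇒ qqqS ⇒ qqqq

S ⇒ qS   [S -> q S]
qS ⇒ qqS   [S -> q S]
qqS ⇒ qqqS   [S -> q S]
qqqS ⇒ qqqq   [S -> q]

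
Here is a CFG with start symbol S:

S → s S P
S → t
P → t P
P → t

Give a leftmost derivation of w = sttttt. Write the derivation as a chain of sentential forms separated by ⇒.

S ⇒ sSP   [S → s S P]
sSP ⇒ stP   [S → t]
stP ⇒ sttP   [P → t P]
sttP ⇒ stttP   [P → t P]
stttP ⇒ sttttP   [P → t P]
sttttP ⇒ sttttt   [P → t]

S ⇒ sSP ⇒ stP ⇒ sttP ⇒ stttP ⇒ sttttP ⇒ sttttt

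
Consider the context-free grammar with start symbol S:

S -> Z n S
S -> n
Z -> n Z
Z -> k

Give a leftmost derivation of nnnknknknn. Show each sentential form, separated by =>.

S=>ZnS=>nZnS=>nnZnS=>nnnZnS=>nnnknS=>nnnknZnS=>nnnknknS=>nnnknknZnS=>nnnknknknS=>nnnknknknn

S => ZnS   [S -> Z n S]
ZnS => nZnS   [Z -> n Z]
nZnS => nnZnS   [Z -> n Z]
nnZnS => nnnZnS   [Z -> n Z]
nnnZnS => nnnknS   [Z -> k]
nnnknS => nnnknZnS   [S -> Z n S]
nnnknZnS => nnnknknS   [Z -> k]
nnnknknS => nnnknknZnS   [S -> Z n S]
nnnknknZnS => nnnknknknS   [Z -> k]
nnnknknknS => nnnknknknn   [S -> n]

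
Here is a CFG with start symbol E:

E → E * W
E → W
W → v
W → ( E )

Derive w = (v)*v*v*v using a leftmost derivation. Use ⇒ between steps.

E⇒E*W⇒E*W*W⇒E*W*W*W⇒W*W*W*W⇒(E)*W*W*W⇒(W)*W*W*W⇒(v)*W*W*W⇒(v)*v*W*W⇒(v)*v*v*W⇒(v)*v*v*v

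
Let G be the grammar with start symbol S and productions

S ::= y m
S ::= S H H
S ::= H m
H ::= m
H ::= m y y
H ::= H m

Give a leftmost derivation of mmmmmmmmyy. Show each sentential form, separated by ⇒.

S ⇒ SHH   [S ::= S H H]
SHH ⇒ SHHHH   [S ::= S H H]
SHHHH ⇒ HmHHHH   [S ::= H m]
HmHHHH ⇒ HmmHHHH   [H ::= H m]
HmmHHHH ⇒ HmmmHHHH   [H ::= H m]
HmmmHHHH ⇒ mmmmHHHH   [H ::= m]
mmmmHHHH ⇒ mmmmmHHH   [H ::= m]
mmmmmHHH ⇒ mmmmmmHH   [H ::= m]
mmmmmmHH ⇒ mmmmmmmH   [H ::= m]
mmmmmmmH ⇒ mmmmmmmmyy   [H ::= m y y]

S ⇒ SHH ⇒ SHHHH ⇒ HmHHHH ⇒ HmmHHHH ⇒ HmmmHHHH ⇒ mmmmHHHH ⇒ mmmmmHHH ⇒ mmmmmmHH ⇒ mmmmmmmH ⇒ mmmmmmmmyy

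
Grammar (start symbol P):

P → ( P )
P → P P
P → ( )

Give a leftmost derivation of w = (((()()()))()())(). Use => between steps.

P => PP   [P → P P]
PP => (P)P   [P → ( P )]
(P)P => (PP)P   [P → P P]
(PP)P => (PPP)P   [P → P P]
(PPP)P => ((P)PP)P   [P → ( P )]
((P)PP)P => (((P))PP)P   [P → ( P )]
(((P))PP)P => (((PP))PP)P   [P → P P]
(((PP))PP)P => (((PPP))PP)P   [P → P P]
(((PPP))PP)P => (((()PP))PP)P   [P → ( )]
(((()PP))PP)P => (((()()P))PP)P   [P → ( )]
(((()()P))PP)P => (((()()()))PP)P   [P → ( )]
(((()()()))PP)P => (((()()()))()P)P   [P → ( )]
(((()()()))()P)P => (((()()()))()())P   [P → ( )]
(((()()()))()())P => (((()()()))()())()   [P → ( )]

P=>PP=>(P)P=>(PP)P=>(PPP)P=>((P)PP)P=>(((P))PP)P=>(((PP))PP)P=>(((PPP))PP)P=>(((()PP))PP)P=>(((()()P))PP)P=>(((()()()))PP)P=>(((()()()))()P)P=>(((()()()))()())P=>(((()()()))()())()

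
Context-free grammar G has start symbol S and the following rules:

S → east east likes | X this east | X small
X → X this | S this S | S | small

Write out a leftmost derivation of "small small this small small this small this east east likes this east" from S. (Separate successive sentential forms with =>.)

S => X this east   [S → X this east]
X this east => S this S this east   [X → S this S]
S this S this east => X small this S this east   [S → X small]
X small this S this east => X this small this S this east   [X → X this]
X this small this S this east => S this S this small this S this east   [X → S this S]
S this S this small this S this east => X small this S this small this S this east   [S → X small]
X small this S this small this S this east => small small this S this small this S this east   [X → small]
small small this S this small this S this east => small small this X small this small this S this east   [S → X small]
small small this X small this small this S this east => small small this small small this small this S this east   [X → small]
small small this small small this small this S this east => small small this small small this small this east east likes this east   [S → east east likes]

S => X this east => S this S this east => X small this S this east => X this small this S this east => S this S this small this S this east => X small this S this small this S this east => small small this S this small this S this east => small small this X small this small this S this east => small small this small small this small this S this east => small small this small small this small this east east likes this east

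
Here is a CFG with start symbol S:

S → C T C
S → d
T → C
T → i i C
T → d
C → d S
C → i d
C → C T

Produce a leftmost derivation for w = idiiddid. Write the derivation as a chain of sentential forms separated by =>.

S => CTC => idTC => idiiCC => idiidSC => idiiddC => idiiddid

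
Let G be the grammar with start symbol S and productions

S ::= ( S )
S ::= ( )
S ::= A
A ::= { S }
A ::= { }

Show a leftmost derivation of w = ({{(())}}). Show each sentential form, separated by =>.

S => (S) => (A) => ({S}) => ({A}) => ({{S}}) => ({{(S)}}) => ({{(())}})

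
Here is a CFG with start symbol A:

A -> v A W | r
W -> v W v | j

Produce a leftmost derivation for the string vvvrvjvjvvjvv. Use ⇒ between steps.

A ⇒ vAW   [A -> v A W]
vAW ⇒ vvAWW   [A -> v A W]
vvAWW ⇒ vvvAWWW   [A -> v A W]
vvvAWWW ⇒ vvvrWWW   [A -> r]
vvvrWWW ⇒ vvvrvWvWW   [W -> v W v]
vvvrvWvWW ⇒ vvvrvjvWW   [W -> j]
vvvrvjvWW ⇒ vvvrvjvjW   [W -> j]
vvvrvjvjW ⇒ vvvrvjvjvWv   [W -> v W v]
vvvrvjvjvWv ⇒ vvvrvjvjvvWvv   [W -> v W v]
vvvrvjvjvvWvv ⇒ vvvrvjvjvvjvv   [W -> j]

A ⇒ vAW ⇒ vvAWW ⇒ vvvAWWW ⇒ vvvrWWW ⇒ vvvrvWvWW ⇒ vvvrvjvWW ⇒ vvvrvjvjW ⇒ vvvrvjvjvWv ⇒ vvvrvjvjvvWvv ⇒ vvvrvjvjvvjvv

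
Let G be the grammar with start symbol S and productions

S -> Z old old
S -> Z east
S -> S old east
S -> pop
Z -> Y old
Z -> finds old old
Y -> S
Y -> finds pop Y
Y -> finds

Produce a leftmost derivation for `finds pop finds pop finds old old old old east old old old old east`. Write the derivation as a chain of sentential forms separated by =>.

S => Z east => Y old east => S old east => Z old old old east => Y old old old old east => finds pop Y old old old old east => finds pop S old old old old east => finds pop S old east old old old old east => finds pop Z old old old east old old old old east => finds pop Y old old old old east old old old old east => finds pop finds pop Y old old old old east old old old old east => finds pop finds pop finds old old old old east old old old old east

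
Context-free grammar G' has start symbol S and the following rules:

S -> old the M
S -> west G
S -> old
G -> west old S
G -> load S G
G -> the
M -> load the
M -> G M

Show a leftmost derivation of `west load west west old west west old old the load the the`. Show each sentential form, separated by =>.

S => west G => west load S G => west load west G G => west load west west old S G => west load west west old west G G => west load west west old west west old S G => west load west west old west west old old the M G => west load west west old west west old old the load the G => west load west west old west west old old the load the the

S => west G   [S -> west G]
west G => west load S G   [G -> load S G]
west load S G => west load west G G   [S -> west G]
west load west G G => west load west west old S G   [G -> west old S]
west load west west old S G => west load west west old west G G   [S -> west G]
west load west west old west G G => west load west west old west west old S G   [G -> west old S]
west load west west old west west old S G => west load west west old west west old old the M G   [S -> old the M]
west load west west old west west old old the M G => west load west west old west west old old the load the G   [M -> load the]
west load west west old west west old old the load the G => west load west west old west west old old the load the the   [G -> the]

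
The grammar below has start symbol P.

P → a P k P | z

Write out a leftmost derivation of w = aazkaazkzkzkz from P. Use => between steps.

P => aPkP   [P → a P k P]
aPkP => aaPkPkP   [P → a P k P]
aaPkPkP => aazkPkP   [P → z]
aazkPkP => aazkaPkPkP   [P → a P k P]
aazkaPkPkP => aazkaaPkPkPkP   [P → a P k P]
aazkaaPkPkPkP => aazkaazkPkPkP   [P → z]
aazkaazkPkPkP => aazkaazkzkPkP   [P → z]
aazkaazkzkPkP => aazkaazkzkzkP   [P → z]
aazkaazkzkzkP => aazkaazkzkzkz   [P → z]

P => aPkP => aaPkPkP => aazkPkP => aazkaPkPkP => aazkaaPkPkPkP => aazkaazkPkPkP => aazkaazkzkPkP => aazkaazkzkzkP => aazkaazkzkzkz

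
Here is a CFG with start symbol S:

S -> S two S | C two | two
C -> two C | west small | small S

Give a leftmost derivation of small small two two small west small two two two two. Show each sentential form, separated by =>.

S => C two => small S two => small C two two => small small S two two => small small C two two two => small small two C two two two => small small two two C two two two => small small two two small S two two two => small small two two small C two two two two => small small two two small west small two two two two

S => C two   [S -> C two]
C two => small S two   [C -> small S]
small S two => small C two two   [S -> C two]
small C two two => small small S two two   [C -> small S]
small small S two two => small small C two two two   [S -> C two]
small small C two two two => small small two C two two two   [C -> two C]
small small two C two two two => small small two two C two two two   [C -> two C]
small small two two C two two two => small small two two small S two two two   [C -> small S]
small small two two small S two two two => small small two two small C two two two two   [S -> C two]
small small two two small C two two two two => small small two two small west small two two two two   [C -> west small]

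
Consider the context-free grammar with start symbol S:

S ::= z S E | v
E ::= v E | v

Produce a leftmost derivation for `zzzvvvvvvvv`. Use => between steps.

S => zSE   [S ::= z S E]
zSE => zzSEE   [S ::= z S E]
zzSEE => zzzSEEE   [S ::= z S E]
zzzSEEE => zzzvEEE   [S ::= v]
zzzvEEE => zzzvvEEE   [E ::= v E]
zzzvvEEE => zzzvvvEE   [E ::= v]
zzzvvvEE => zzzvvvvEE   [E ::= v E]
zzzvvvvEE => zzzvvvvvEE   [E ::= v E]
zzzvvvvvEE => zzzvvvvvvEE   [E ::= v E]
zzzvvvvvvEE => zzzvvvvvvvE   [E ::= v]
zzzvvvvvvvE => zzzvvvvvvvv   [E ::= v]

S => zSE => zzSEE => zzzSEEE => zzzvEEE => zzzvvEEE => zzzvvvEE => zzzvvvvEE => zzzvvvvvEE => zzzvvvvvvEE => zzzvvvvvvvE => zzzvvvvvvvv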